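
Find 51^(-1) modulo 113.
82

Using Extended Euclidean Algorithm:
gcd(51, 113) = 1
Bezout coefficients: 51 × -31 + 113 × 14 = 1
So 51 × -31 ≡ 1 (mod 113)
The inverse is -31 mod 113 = 82
Verification: 51 × 82 = 4182 = 37 × 113 + 1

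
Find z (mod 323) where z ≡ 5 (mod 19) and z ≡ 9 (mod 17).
M = 19 × 17 = 323. M₁ = 17, y₁ ≡ 9 (mod 19). M₂ = 19, y₂ ≡ 9 (mod 17). z = 5×17×9 + 9×19×9 ≡ 43 (mod 323)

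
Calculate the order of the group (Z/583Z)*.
520

Prime factorization: 583 = 11 × 53
Using the formula φ(n) = n × Π(1 - 1/p) for each prime factor p:
φ(583) = 583 × (1 - 1/11) × (1 - 1/53)
φ(583) = 520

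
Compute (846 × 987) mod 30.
12

(846 × 987) = 835002
835002 mod 30 = 12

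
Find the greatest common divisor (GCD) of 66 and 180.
6

Using the Euclidean algorithm:
66 = 0 × 180 + 66
180 = 2 × 66 + 48
66 = 1 × 48 + 18
48 = 2 × 18 + 12
18 = 1 × 12 + 6
12 = 2 × 6 + 0

GCD(66, 180) = 6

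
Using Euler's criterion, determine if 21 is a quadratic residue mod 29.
By Euler's criterion: 21^{14} ≡ 28 (mod 29). Since this equals -1 (≡ 28), 21 is not a QR.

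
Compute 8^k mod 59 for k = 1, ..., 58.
g^1, g^2, ..., g^{58} mod 59: {8, 5, 40, 25, 23, 7, 56, 35, 44, 57, 43, 49, 38, 9, 13, 45, 6, 48, 30, 4, 32, 20, 42, 41, 33, 28, 47, 22, 58, 51, 54, 19, 34, 36, 52, 3, 24, 15, 2, 16, 10, 21, 50, 46, 14, 53, 11, 29, 55, 27, 39, 17, 18, 26, 31, 12, 37, 1}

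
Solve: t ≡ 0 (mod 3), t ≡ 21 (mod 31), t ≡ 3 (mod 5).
M = 3 × 31 × 5 = 465. M₁ = 155, y₁ ≡ 2 (mod 3). M₂ = 15, y₂ ≡ 29 (mod 31). M₃ = 93, y₃ ≡ 2 (mod 5). t = 0×155×2 + 21×15×29 + 3×93×2 ≡ 393 (mod 465)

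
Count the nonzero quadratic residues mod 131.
For prime 131, there are (p-1)/2 = (131-1)/2 = 65 quadratic residues (excluding 0).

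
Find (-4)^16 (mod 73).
Using repeated squaring. (-4) ≡ 69 (mod 73). 16 = 16 (binary 10000). Repeated squaring mod 73: 69^1 ≡ 69; 69^2 ≡ 69² = 4761 ≡ 16; 69^4 ≡ 16² = 256 ≡ 37; 69^8 ≡ 37² = 1369 ≡ 55; 69^16 ≡ 55² = 3025 ≡ 32. So (-4)^16 ≡ 32 (mod 73).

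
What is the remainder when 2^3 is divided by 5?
3 = 2 + 1 (binary 11). Repeated squaring mod 5: 2^1 ≡ 2; 2^2 ≡ 2² = 4 ≡ 4. Multiply: 2^3 = 2^2 × 2^1 ≡ 4 × 2 (mod 5): 4 × 2 = 8 ≡ 3. So 2^3 ≡ 3 (mod 5).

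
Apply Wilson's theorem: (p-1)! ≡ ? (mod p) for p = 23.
By Wilson's theorem, (22)! ≡ -1 ≡ 22 (mod 23)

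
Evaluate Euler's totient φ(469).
396

Prime factorization: 469 = 7 × 67
Using the formula φ(n) = n × Π(1 - 1/p) for each prime factor p:
φ(469) = 469 × (1 - 1/7) × (1 - 1/67)
φ(469) = 396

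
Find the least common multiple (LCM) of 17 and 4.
68

First find GCD(17, 4) using the Euclidean algorithm:
17 = 4 × 4 + 1
4 = 4 × 1 + 0
GCD(17, 4) = 1

LCM formula: LCM(a, b) = (a × b) / GCD(a, b)
LCM(17, 4) = (17 × 4) / 1
LCM(17, 4) = 68 / 1
LCM(17, 4) = 68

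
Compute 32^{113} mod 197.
167

Using successive squaring:
Binary expansion of 113: 1110001
Powers of 32 mod 197 (each is the square of the previous):
  32^1 ≡ 32 (mod 197)
  32^2 ≡ 32² = 1024 ≡ 39 (mod 197)
  32^4 ≡ 39² = 1521 ≡ 142 (mod 197)
  32^8 ≡ 142² = 20164 ≡ 70 (mod 197)
  32^16 ≡ 70² = 4900 ≡ 172 (mod 197)
  32^32 ≡ 172² = 29584 ≡ 34 (mod 197)
  32^64 ≡ 34² = 1156 ≡ 171 (mod 197)
113 = 64 + 32 + 16 + 1, so 32^113 = 32^64 × 32^32 × 32^16 × 32^1 ≡ 171 × 34 × 172 × 32 (mod 197)
Multiplying step by step:
  171 × 34 = 5814 ≡ 101 (mod 197)
  101 × 172 = 17372 ≡ 36 (mod 197)
  36 × 32 = 1152 ≡ 167 (mod 197)
Result: 32^113 ≡ 167 (mod 197)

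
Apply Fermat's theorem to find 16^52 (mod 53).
By Fermat's Little Theorem, 16^{52} ≡ 1 (mod 53) since 53 is prime and gcd(16, 53) = 1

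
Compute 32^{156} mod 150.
76

Using successive squaring:
Binary expansion of 156: 10011100
Powers of 32 mod 150 (each is the square of the previous):
  32^1 ≡ 32 (mod 150)
  32^2 ≡ 32² = 1024 ≡ 124 (mod 150)
  32^4 ≡ 124² = 15376 ≡ 76 (mod 150)
  32^8 ≡ 76² = 5776 ≡ 76 (mod 150)
  32^16 ≡ 76² = 5776 ≡ 76 (mod 150)
  32^32 ≡ 76² = 5776 ≡ 76 (mod 150)
  32^64 ≡ 76² = 5776 ≡ 76 (mod 150)
  32^128 ≡ 76² = 5776 ≡ 76 (mod 150)
156 = 128 + 16 + 8 + 4, so 32^156 = 32^128 × 32^16 × 32^8 × 32^4 ≡ 76 × 76 × 76 × 76 (mod 150)
Multiplying step by step:
  76 × 76 = 5776 ≡ 76 (mod 150)
  76 × 76 = 5776 ≡ 76 (mod 150)
  76 × 76 = 5776 ≡ 76 (mod 150)
Result: 32^156 ≡ 76 (mod 150)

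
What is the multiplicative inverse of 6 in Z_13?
11

Using Extended Euclidean Algorithm:
gcd(6, 13) = 1
Bezout coefficients: 6 × -2 + 13 × 1 = 1
So 6 × -2 ≡ 1 (mod 13)
The inverse is -2 mod 13 = 11
Verification: 6 × 11 = 66 = 5 × 13 + 1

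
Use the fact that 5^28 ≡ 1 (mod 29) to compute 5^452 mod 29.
By Fermat: 5^{28} ≡ 1 (mod 29). 452 ≡ 4 (mod 28). So 5^{452} ≡ 5^{4} ≡ 16 (mod 29)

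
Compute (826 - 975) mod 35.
26

(826 - 975) = -149
-149 mod 35 = 26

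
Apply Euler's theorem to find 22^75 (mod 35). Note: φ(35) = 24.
By Euler: 22^{24} ≡ 1 (mod 35) since gcd(22, 35) = 1. 75 = 3×24 + 3. So 22^{75} ≡ 22^{3} ≡ 8 (mod 35)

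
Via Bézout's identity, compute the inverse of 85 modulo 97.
Extended GCD: 85(8) + 97(-7) = 1. So 85^(-1) ≡ 8 ≡ 8 (mod 97). Verify: 85 × 8 = 680 ≡ 1 (mod 97)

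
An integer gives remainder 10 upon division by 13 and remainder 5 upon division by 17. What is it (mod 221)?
M = 13 × 17 = 221. M₁ = 17, y₁ ≡ 10 (mod 13). M₂ = 13, y₂ ≡ 4 (mod 17). r = 10×17×10 + 5×13×4 ≡ 192 (mod 221). The smallest positive such number is 192.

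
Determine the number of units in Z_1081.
1012

Prime factorization: 1081 = 23 × 47
Using the formula φ(n) = n × Π(1 - 1/p) for each prime factor p:
φ(1081) = 1081 × (1 - 1/23) × (1 - 1/47)
φ(1081) = 1012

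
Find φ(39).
24

Prime factorization: 39 = 3 × 13
Using the formula φ(n) = n × Π(1 - 1/p) for each prime factor p:
φ(39) = 39 × (1 - 1/3) × (1 - 1/13)
φ(39) = 24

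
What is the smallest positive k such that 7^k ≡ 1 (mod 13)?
Powers of 7 mod 13: 7^1≡7, 7^2≡10, 7^3≡5, 7^4≡9, 7^5≡11, 7^6≡12, 7^7≡6, 7^8≡3, 7^9≡8, 7^10≡4, 7^11≡2, 7^12≡1. Order = 12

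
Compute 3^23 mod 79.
Using repeated squaring. 23 = 16 + 4 + 2 + 1 (binary 10111). Repeated squaring mod 79: 3^1 ≡ 3; 3^2 ≡ 3² = 9 ≡ 9; 3^4 ≡ 9² = 81 ≡ 2; 3^8 ≡ 2² = 4 ≡ 4; 3^16 ≡ 4² = 16 ≡ 16. Multiply: 3^23 = 3^16 × 3^4 × 3^2 × 3^1 ≡ 16 × 2 × 9 × 3 (mod 79): 16 × 2 = 32 ≡ 32; 32 × 9 = 288 ≡ 51; 51 × 3 = 153 ≡ 74. So 3^23 ≡ 74 (mod 79).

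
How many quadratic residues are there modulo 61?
For prime 61, there are (p-1)/2 = (61-1)/2 = 30 quadratic residues (excluding 0).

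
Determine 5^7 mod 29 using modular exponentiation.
7 = 4 + 2 + 1 (binary 111). Repeated squaring mod 29: 5^1 ≡ 5; 5^2 ≡ 5² = 25 ≡ 25; 5^4 ≡ 25² = 625 ≡ 16. Multiply: 5^7 = 5^4 × 5^2 × 5^1 ≡ 16 × 25 × 5 (mod 29): 16 × 25 = 400 ≡ 23; 23 × 5 = 115 ≡ 28. So 5^7 ≡ 28 (mod 29).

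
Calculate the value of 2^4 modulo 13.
4 = 4 (binary 100). Repeated squaring mod 13: 2^1 ≡ 2; 2^2 ≡ 2² = 4 ≡ 4; 2^4 ≡ 4² = 16 ≡ 3. So 2^4 ≡ 3 (mod 13).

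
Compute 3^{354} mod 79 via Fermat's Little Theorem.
52

By Fermat's Little Theorem, a^(p-1) ≡ 1 (mod p) for prime p and gcd(a, p) = 1
Here p = 79, so 3^78 ≡ 1 (mod 79)
We can reduce the exponent: 354 mod 78 = 42
So 3^354 ≡ 3^42 (mod 79)
Computing: 3^42 mod 79 = 52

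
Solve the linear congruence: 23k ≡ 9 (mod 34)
27

Since gcd(23, 34) = 1 divides 9, a solution exists.
Multiply both sides by the inverse of 23 mod 34:
  23^(-1) mod 34 = 3
  x ≡ 3 × 9 ≡ 27 ≡ 27 (mod 34)
Verification: 23 × 27 = 621 = 18 × 34 + 9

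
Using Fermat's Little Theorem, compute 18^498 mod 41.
By Fermat: 18^{40} ≡ 1 (mod 41). 498 ≡ 18 (mod 40). So 18^{498} ≡ 18^{18} ≡ 10 (mod 41)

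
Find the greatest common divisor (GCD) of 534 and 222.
6

Using the Euclidean algorithm:
534 = 2 × 222 + 90
222 = 2 × 90 + 42
90 = 2 × 42 + 6
42 = 7 × 6 + 0

GCD(534, 222) = 6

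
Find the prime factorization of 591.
3 × 197

Divide by primes starting from smallest:
591 ÷ 3 = 197
197 ÷ 197 = 1

591 = 3 × 197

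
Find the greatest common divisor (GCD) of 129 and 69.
3

Using the Euclidean algorithm:
129 = 1 × 69 + 60
69 = 1 × 60 + 9
60 = 6 × 9 + 6
9 = 1 × 6 + 3
6 = 2 × 3 + 0

GCD(129, 69) = 3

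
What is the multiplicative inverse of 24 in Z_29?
24^(-1) ≡ 23 (mod 29). Verification: 24 × 23 = 552 ≡ 1 (mod 29)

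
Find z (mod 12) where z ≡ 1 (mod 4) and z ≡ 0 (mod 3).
M = 4 × 3 = 12. M₁ = 3, y₁ ≡ 3 (mod 4). M₂ = 4, y₂ ≡ 1 (mod 3). z = 1×3×3 + 0×4×1 ≡ 9 (mod 12)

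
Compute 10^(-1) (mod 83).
25

Using Extended Euclidean Algorithm:
gcd(10, 83) = 1
Bezout coefficients: 10 × 25 + 83 × -3 = 1
So 10 × 25 ≡ 1 (mod 83)
The inverse is 25 mod 83 = 25
Verification: 10 × 25 = 250 = 3 × 83 + 1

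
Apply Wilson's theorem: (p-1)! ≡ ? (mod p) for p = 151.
By Wilson's theorem, (150)! ≡ -1 ≡ 150 (mod 151)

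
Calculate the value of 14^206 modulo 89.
Using Fermat: 14^{88} ≡ 1 (mod 89). 206 ≡ 30 (mod 88). So 14^{206} ≡ 14^{30} ≡ 17 (mod 89)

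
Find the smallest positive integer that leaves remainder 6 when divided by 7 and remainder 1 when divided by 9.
M = 7 × 9 = 63. M₁ = 9, y₁ ≡ 4 (mod 7). M₂ = 7, y₂ ≡ 4 (mod 9). x = 6×9×4 + 1×7×4 ≡ 55 (mod 63). The smallest positive such number is 55.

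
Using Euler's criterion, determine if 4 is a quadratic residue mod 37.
By Euler's criterion: 4^{18} ≡ 1 (mod 37). Since this equals 1, 4 is a QR.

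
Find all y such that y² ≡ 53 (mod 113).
The square roots of 53 mod 113 are 36 and 77. Verify: 36² = 1296 ≡ 53 (mod 113)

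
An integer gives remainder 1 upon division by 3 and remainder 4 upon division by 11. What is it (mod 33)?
M = 3 × 11 = 33. M₁ = 11, y₁ ≡ 2 (mod 3). M₂ = 3, y₂ ≡ 4 (mod 11). m = 1×11×2 + 4×3×4 ≡ 4 (mod 33). The smallest positive such number is 4.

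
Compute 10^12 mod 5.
Using repeated squaring. 10 ≡ 0 (mod 5). 12 = 8 + 4 (binary 1100). Repeated squaring mod 5: 0^1 ≡ 0; 0^2 ≡ 0² = 0 ≡ 0; 0^4 ≡ 0² = 0 ≡ 0; 0^8 ≡ 0² = 0 ≡ 0. Multiply: 10^12 ≡ 0^8 × 0^4 ≡ 0 × 0 (mod 5): 0 × 0 = 0 ≡ 0. So 10^12 ≡ 0 (mod 5).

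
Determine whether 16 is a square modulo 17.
By Euler's criterion: 16^{8} ≡ 1 (mod 17). Since this equals 1, 16 is a QR.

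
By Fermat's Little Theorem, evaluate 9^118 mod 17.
By Fermat: 9^{16} ≡ 1 (mod 17). 118 = 7×16 + 6. So 9^{118} ≡ 9^{6} ≡ 4 (mod 17)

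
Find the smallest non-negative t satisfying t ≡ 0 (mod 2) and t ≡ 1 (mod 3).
M = 2 × 3 = 6. M₁ = 3, y₁ ≡ 1 (mod 2). M₂ = 2, y₂ ≡ 2 (mod 3). t = 0×3×1 + 1×2×2 ≡ 4 (mod 6)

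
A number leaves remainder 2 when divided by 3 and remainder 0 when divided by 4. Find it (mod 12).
M = 3 × 4 = 12. M₁ = 4, y₁ ≡ 1 (mod 3). M₂ = 3, y₂ ≡ 3 (mod 4). m = 2×4×1 + 0×3×3 ≡ 8 (mod 12)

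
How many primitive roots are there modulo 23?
Number of primitive roots mod 23 = φ(22) = 10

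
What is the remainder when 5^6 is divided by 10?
6 = 4 + 2 (binary 110). Repeated squaring mod 10: 5^1 ≡ 5; 5^2 ≡ 5² = 25 ≡ 5; 5^4 ≡ 5² = 25 ≡ 5. Multiply: 5^6 = 5^4 × 5^2 ≡ 5 × 5 (mod 10): 5 × 5 = 25 ≡ 5. So 5^6 ≡ 5 (mod 10).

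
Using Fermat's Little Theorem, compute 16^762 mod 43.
By Fermat: 16^{42} ≡ 1 (mod 43). 762 ≡ 6 (mod 42). So 16^{762} ≡ 16^{6} ≡ 35 (mod 43)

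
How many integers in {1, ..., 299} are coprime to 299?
264

Prime factorization: 299 = 13 × 23
Using the formula φ(n) = n × Π(1 - 1/p) for each prime factor p:
φ(299) = 299 × (1 - 1/13) × (1 - 1/23)
φ(299) = 264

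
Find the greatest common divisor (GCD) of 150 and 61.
1

Using the Euclidean algorithm:
150 = 2 × 61 + 28
61 = 2 × 28 + 5
28 = 5 × 5 + 3
5 = 1 × 3 + 2
3 = 1 × 2 + 1
2 = 2 × 1 + 0

GCD(150, 61) = 1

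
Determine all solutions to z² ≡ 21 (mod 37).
The square roots of 21 mod 37 are 13 and 24. Verify: 13² = 169 ≡ 21 (mod 37)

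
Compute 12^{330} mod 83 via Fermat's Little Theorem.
61

By Fermat's Little Theorem, a^(p-1) ≡ 1 (mod p) for prime p and gcd(a, p) = 1
Here p = 83, so 12^82 ≡ 1 (mod 83)
We can reduce the exponent: 330 mod 82 = 2
So 12^330 ≡ 12^2 (mod 83)
Computing: 12^2 mod 83 = 61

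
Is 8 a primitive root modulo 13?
No

To verify, check if 8^(12/q) ≢ 1 (mod 13) for each prime divisor q of 12
Divisors of 12 = 12: [1, 2, 3, 4, 6, 12]
  8^(12/2) = 8^6 ≡ 12 (mod 13)
  8^(12/3) = 8^4 ≡ 1 (mod 13)
Conclusion: 8 is not a primitive root modulo 13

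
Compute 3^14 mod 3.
Using repeated squaring. 3 ≡ 0 (mod 3). 14 = 8 + 4 + 2 (binary 1110). Repeated squaring mod 3: 0^1 ≡ 0; 0^2 ≡ 0² = 0 ≡ 0; 0^4 ≡ 0² = 0 ≡ 0; 0^8 ≡ 0² = 0 ≡ 0. Multiply: 3^14 ≡ 0^8 × 0^4 × 0^2 ≡ 0 × 0 × 0 (mod 3): 0 × 0 = 0 ≡ 0; 0 × 0 = 0 ≡ 0. So 3^14 ≡ 0 (mod 3).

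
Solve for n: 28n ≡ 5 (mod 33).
32

Since gcd(28, 33) = 1 divides 5, a solution exists.
Multiply both sides by the inverse of 28 mod 33:
  28^(-1) mod 33 = 13
  x ≡ 13 × 5 ≡ 65 ≡ 32 (mod 33)
Verification: 28 × 32 = 896 = 27 × 33 + 5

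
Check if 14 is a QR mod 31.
By Euler's criterion: 14^{15} ≡ 1 (mod 31). Since this equals 1, 14 is a QR.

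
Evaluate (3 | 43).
(3/43) = 3^{21} mod 43 = -1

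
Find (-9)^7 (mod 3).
(-9) ≡ 0 (mod 3). 7 = 4 + 2 + 1 (binary 111). Repeated squaring mod 3: 0^1 ≡ 0; 0^2 ≡ 0² = 0 ≡ 0; 0^4 ≡ 0² = 0 ≡ 0. Multiply: (-9)^7 ≡ 0^4 × 0^2 × 0^1 ≡ 0 × 0 × 0 (mod 3): 0 × 0 = 0 ≡ 0; 0 × 0 = 0 ≡ 0. So (-9)^7 ≡ 0 (mod 3).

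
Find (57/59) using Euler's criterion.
(57/59) = 57^{29} mod 59 = 1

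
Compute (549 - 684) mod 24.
9

(549 - 684) = -135
-135 mod 24 = 9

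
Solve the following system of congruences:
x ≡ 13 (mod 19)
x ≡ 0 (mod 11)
165

Using the Chinese Remainder Theorem:
M = product of moduli = 209
For equation 1: M_1 = 11, 11 ≡ 11 (mod 19), inverse of 11 mod 19 is 7 (check: 11 × 7 = 77 ≡ 1 (mod 19))
For equation 2: M_2 = 19, 19 ≡ 8 (mod 11), inverse of 19 mod 11 is 7 (check: 8 × 7 = 56 ≡ 1 (mod 11))
Combine: x ≡ Σ r_i×M_i×(M_i⁻¹ mod m_i) = 13×11×7 + 0×19×7 = 1001 + 0 = 1001
1001 mod 209 = 165
x ≡ 165 (mod 209)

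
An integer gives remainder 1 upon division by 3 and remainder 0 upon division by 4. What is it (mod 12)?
M = 3 × 4 = 12. M₁ = 4, y₁ ≡ 1 (mod 3). M₂ = 3, y₂ ≡ 3 (mod 4). y = 1×4×1 + 0×3×3 ≡ 4 (mod 12). The smallest positive such number is 4.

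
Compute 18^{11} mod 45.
27

Using successive squaring:
Binary expansion of 11: 1011
Powers of 18 mod 45 (each is the square of the previous):
  18^1 ≡ 18 (mod 45)
  18^2 ≡ 18² = 324 ≡ 9 (mod 45)
  18^4 ≡ 9² = 81 ≡ 36 (mod 45)
  18^8 ≡ 36² = 1296 ≡ 36 (mod 45)
11 = 8 + 2 + 1, so 18^11 = 18^8 × 18^2 × 18^1 ≡ 36 × 9 × 18 (mod 45)
Multiplying step by step:
  36 × 9 = 324 ≡ 9 (mod 45)
  9 × 18 = 162 ≡ 27 (mod 45)
Result: 18^11 ≡ 27 (mod 45)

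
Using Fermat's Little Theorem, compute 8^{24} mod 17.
1

By Fermat's Little Theorem, a^(p-1) ≡ 1 (mod p) for prime p and gcd(a, p) = 1
Here p = 17, so 8^16 ≡ 1 (mod 17)
We can reduce the exponent: 24 mod 16 = 8
So 8^24 ≡ 8^8 (mod 17)
Computing: 8^8 mod 17 = 1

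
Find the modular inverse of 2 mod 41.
2^(-1) ≡ 21 (mod 41). Verification: 2 × 21 = 42 ≡ 1 (mod 41)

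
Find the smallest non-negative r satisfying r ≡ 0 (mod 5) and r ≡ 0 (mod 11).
M = 5 × 11 = 55. M₁ = 11, y₁ ≡ 1 (mod 5). M₂ = 5, y₂ ≡ 9 (mod 11). r = 0×11×1 + 0×5×9 ≡ 0 (mod 55)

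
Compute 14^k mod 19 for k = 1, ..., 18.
g^1, g^2, ..., g^{18} mod 19: {14, 6, 8, 17, 10, 7, 3, 4, 18, 5, 13, 11, 2, 9, 12, 16, 15, 1}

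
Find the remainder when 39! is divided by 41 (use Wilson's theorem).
(40)! = (39)! × (40) ≡ -1 (mod 41). So (39)! ≡ -1 × (40)^(-1) ≡ (-1)×(-1) = 1 (mod 41)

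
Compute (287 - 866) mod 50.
21

(287 - 866) = -579
-579 mod 50 = 21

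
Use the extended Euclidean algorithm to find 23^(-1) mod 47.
Extended GCD: 23(-2) + 47(1) = 1. So 23^(-1) ≡ 45 ≡ 45 (mod 47). Verify: 23 × 45 = 1035 ≡ 1 (mod 47)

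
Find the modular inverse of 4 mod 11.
4^(-1) ≡ 3 (mod 11). Verification: 4 × 3 = 12 ≡ 1 (mod 11)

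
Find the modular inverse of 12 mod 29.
12^(-1) ≡ 17 (mod 29). Verification: 12 × 17 = 204 ≡ 1 (mod 29)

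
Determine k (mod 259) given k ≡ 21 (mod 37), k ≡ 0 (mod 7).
21

Using the Chinese Remainder Theorem:
M = product of moduli = 259
For equation 1: M_1 = 7, 7 ≡ 7 (mod 37), inverse of 7 mod 37 is 16 (check: 7 × 16 = 112 ≡ 1 (mod 37))
For equation 2: M_2 = 37, 37 ≡ 2 (mod 7), inverse of 37 mod 7 is 4 (check: 2 × 4 = 8 ≡ 1 (mod 7))
Combine: k ≡ Σ r_i×M_i×(M_i⁻¹ mod m_i) = 21×7×16 + 0×37×4 = 2352 + 0 = 2352
2352 mod 259 = 21
k ≡ 21 (mod 259)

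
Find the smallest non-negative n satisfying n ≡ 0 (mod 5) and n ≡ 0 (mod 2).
M = 5 × 2 = 10. M₁ = 2, y₁ ≡ 3 (mod 5). M₂ = 5, y₂ ≡ 1 (mod 2). n = 0×2×3 + 0×5×1 ≡ 0 (mod 10)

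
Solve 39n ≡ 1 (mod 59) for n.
39^(-1) ≡ 56 (mod 59). Verification: 39 × 56 = 2184 ≡ 1 (mod 59)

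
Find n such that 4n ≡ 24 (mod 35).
6

Since gcd(4, 35) = 1 divides 24, a solution exists.
Multiply both sides by the inverse of 4 mod 35:
  4^(-1) mod 35 = 9
  x ≡ 9 × 24 ≡ 216 ≡ 6 (mod 35)
Verification: 4 × 6 = 24 = 0 × 35 + 24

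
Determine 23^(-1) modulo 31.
23^(-1) ≡ 27 (mod 31). Verification: 23 × 27 = 621 ≡ 1 (mod 31)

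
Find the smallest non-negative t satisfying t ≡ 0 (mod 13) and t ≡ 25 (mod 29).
M = 13 × 29 = 377. M₁ = 29, y₁ ≡ 9 (mod 13). M₂ = 13, y₂ ≡ 9 (mod 29). t = 0×29×9 + 25×13×9 ≡ 286 (mod 377)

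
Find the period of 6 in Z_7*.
Powers of 6 mod 7: 6^1≡6, 6^2≡1. Order = 2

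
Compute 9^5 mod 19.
5 = 4 + 1 (binary 101). Repeated squaring mod 19: 9^1 ≡ 9; 9^2 ≡ 9² = 81 ≡ 5; 9^4 ≡ 5² = 25 ≡ 6. Multiply: 9^5 = 9^4 × 9^1 ≡ 6 × 9 (mod 19): 6 × 9 = 54 ≡ 16. So 9^5 ≡ 16 (mod 19).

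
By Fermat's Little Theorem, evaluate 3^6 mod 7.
By Fermat's Little Theorem, 3^{6} ≡ 1 (mod 7) since 7 is prime and gcd(3, 7) = 1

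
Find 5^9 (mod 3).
5 ≡ 2 (mod 3). 9 = 8 + 1 (binary 1001). Repeated squaring mod 3: 2^1 ≡ 2; 2^2 ≡ 2² = 4 ≡ 1; 2^4 ≡ 1² = 1 ≡ 1; 2^8 ≡ 1² = 1 ≡ 1. Multiply: 5^9 ≡ 2^8 × 2^1 ≡ 1 × 2 (mod 3): 1 × 2 = 2 ≡ 2. So 5^9 ≡ 2 (mod 3).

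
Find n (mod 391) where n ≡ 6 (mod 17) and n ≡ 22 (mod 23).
M = 17 × 23 = 391. M₁ = 23, y₁ ≡ 3 (mod 17). M₂ = 17, y₂ ≡ 19 (mod 23). n = 6×23×3 + 22×17×19 ≡ 91 (mod 391)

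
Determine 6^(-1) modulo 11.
6^(-1) ≡ 2 (mod 11). Verification: 6 × 2 = 12 ≡ 1 (mod 11)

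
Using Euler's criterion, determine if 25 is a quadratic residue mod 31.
By Euler's criterion: 25^{15} ≡ 1 (mod 31). Since this equals 1, 25 is a QR.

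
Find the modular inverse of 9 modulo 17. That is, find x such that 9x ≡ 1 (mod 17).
2

Using Extended Euclidean Algorithm:
gcd(9, 17) = 1
Bezout coefficients: 9 × 2 + 17 × -1 = 1
So 9 × 2 ≡ 1 (mod 17)
The inverse is 2 mod 17 = 2
Verification: 9 × 2 = 18 = 1 × 17 + 1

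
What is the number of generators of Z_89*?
Number of primitive roots mod 89 = φ(88) = 40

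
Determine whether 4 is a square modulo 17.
By Euler's criterion: 4^{8} ≡ 1 (mod 17). Since this equals 1, 4 is a QR.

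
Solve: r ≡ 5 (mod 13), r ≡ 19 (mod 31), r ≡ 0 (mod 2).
M = 13 × 31 × 2 = 806. M₁ = 62, y₁ ≡ 4 (mod 13). M₂ = 26, y₂ ≡ 6 (mod 31). M₃ = 403, y₃ ≡ 1 (mod 2). r = 5×62×4 + 19×26×6 + 0×403×1 ≡ 174 (mod 806)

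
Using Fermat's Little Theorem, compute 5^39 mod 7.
By Fermat: 5^{6} ≡ 1 (mod 7). 39 = 6×6 + 3. So 5^{39} ≡ 5^{3} ≡ 6 (mod 7)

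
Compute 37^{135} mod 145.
43

Using successive squaring:
Binary expansion of 135: 10000111
Powers of 37 mod 145 (each is the square of the previous):
  37^1 ≡ 37 (mod 145)
  37^2 ≡ 37² = 1369 ≡ 64 (mod 145)
  37^4 ≡ 64² = 4096 ≡ 36 (mod 145)
  37^8 ≡ 36² = 1296 ≡ 136 (mod 145)
  37^16 ≡ 136² = 18496 ≡ 81 (mod 145)
  37^32 ≡ 81² = 6561 ≡ 36 (mod 145)
  37^64 ≡ 36² = 1296 ≡ 136 (mod 145)
  37^128 ≡ 136² = 18496 ≡ 81 (mod 145)
135 = 128 + 4 + 2 + 1, so 37^135 = 37^128 × 37^4 × 37^2 × 37^1 ≡ 81 × 36 × 64 × 37 (mod 145)
Multiplying step by step:
  81 × 36 = 2916 ≡ 16 (mod 145)
  16 × 64 = 1024 ≡ 9 (mod 145)
  9 × 37 = 333 ≡ 43 (mod 145)
Result: 37^135 ≡ 43 (mod 145)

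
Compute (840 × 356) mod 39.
27

(840 × 356) = 299040
299040 mod 39 = 27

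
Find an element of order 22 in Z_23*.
5 has order 22 mod 23 since 5^{22} ≡ 1 (mod 23) and no smaller power works.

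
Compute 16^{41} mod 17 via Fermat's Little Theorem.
16

By Fermat's Little Theorem, a^(p-1) ≡ 1 (mod p) for prime p and gcd(a, p) = 1
Here p = 17, so 16^16 ≡ 1 (mod 17)
We can reduce the exponent: 41 mod 16 = 9
So 16^41 ≡ 16^9 (mod 17)
Computing: 16^9 mod 17 = 16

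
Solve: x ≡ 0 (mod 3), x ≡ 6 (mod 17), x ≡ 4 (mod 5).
M = 3 × 17 × 5 = 255. M₁ = 85, y₁ ≡ 1 (mod 3). M₂ = 15, y₂ ≡ 8 (mod 17). M₃ = 51, y₃ ≡ 1 (mod 5). x = 0×85×1 + 6×15×8 + 4×51×1 ≡ 159 (mod 255)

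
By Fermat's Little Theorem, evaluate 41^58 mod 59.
By Fermat's Little Theorem, 41^{58} ≡ 1 (mod 59) since 59 is prime and gcd(41, 59) = 1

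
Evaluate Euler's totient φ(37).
36

Prime factorization: 37 = 37
Using the formula φ(n) = n × Π(1 - 1/p) for each prime factor p:
φ(37) = 37 × (1 - 1/37)
φ(37) = 36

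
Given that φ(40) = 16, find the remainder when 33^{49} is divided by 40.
By Euler: 33^{16} ≡ 1 (mod 40) since gcd(33, 40) = 1. 49 = 3×16 + 1. So 33^{49} ≡ 33^{1} ≡ 33 (mod 40)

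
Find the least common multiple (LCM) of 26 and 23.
598

First find GCD(26, 23) using the Euclidean algorithm:
26 = 1 × 23 + 3
23 = 7 × 3 + 2
3 = 1 × 2 + 1
2 = 2 × 1 + 0
GCD(26, 23) = 1

LCM formula: LCM(a, b) = (a × b) / GCD(a, b)
LCM(26, 23) = (26 × 23) / 1
LCM(26, 23) = 598 / 1
LCM(26, 23) = 598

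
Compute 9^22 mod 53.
Using repeated squaring. 22 = 16 + 4 + 2 (binary 10110). Repeated squaring mod 53: 9^1 ≡ 9; 9^2 ≡ 9² = 81 ≡ 28; 9^4 ≡ 28² = 784 ≡ 42; 9^8 ≡ 42² = 1764 ≡ 15; 9^16 ≡ 15² = 225 ≡ 13. Multiply: 9^22 = 9^16 × 9^4 × 9^2 ≡ 13 × 42 × 28 (mod 53): 13 × 42 = 546 ≡ 16; 16 × 28 = 448 ≡ 24. So 9^22 ≡ 24 (mod 53).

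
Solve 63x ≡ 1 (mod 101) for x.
63^(-1) ≡ 93 (mod 101). Verification: 63 × 93 = 5859 ≡ 1 (mod 101)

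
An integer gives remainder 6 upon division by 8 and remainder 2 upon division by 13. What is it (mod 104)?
M = 8 × 13 = 104. M₁ = 13, y₁ ≡ 5 (mod 8). M₂ = 8, y₂ ≡ 5 (mod 13). t = 6×13×5 + 2×8×5 ≡ 54 (mod 104). The smallest positive such number is 54.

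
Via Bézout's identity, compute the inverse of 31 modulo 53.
Extended GCD: 31(12) + 53(-7) = 1. So 31^(-1) ≡ 12 ≡ 12 (mod 53). Verify: 31 × 12 = 372 ≡ 1 (mod 53)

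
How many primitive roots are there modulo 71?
24

The number of primitive roots modulo p is φ(p-1) = φ(70)
φ(70) = 24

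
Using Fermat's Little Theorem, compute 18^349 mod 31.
By Fermat: 18^{30} ≡ 1 (mod 31). 349 ≡ 19 (mod 30). So 18^{349} ≡ 18^{19} ≡ 10 (mod 31)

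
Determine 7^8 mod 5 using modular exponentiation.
7 ≡ 2 (mod 5). 8 = 8 (binary 1000). Repeated squaring mod 5: 2^1 ≡ 2; 2^2 ≡ 2² = 4 ≡ 4; 2^4 ≡ 4² = 16 ≡ 1; 2^8 ≡ 1² = 1 ≡ 1. So 7^8 ≡ 1 (mod 5).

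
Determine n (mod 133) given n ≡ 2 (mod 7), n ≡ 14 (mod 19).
128

Using the Chinese Remainder Theorem:
M = product of moduli = 133
For equation 1: M_1 = 19, 19 ≡ 5 (mod 7), inverse of 19 mod 7 is 3 (check: 5 × 3 = 15 ≡ 1 (mod 7))
For equation 2: M_2 = 7, 7 ≡ 7 (mod 19), inverse of 7 mod 19 is 11 (check: 7 × 11 = 77 ≡ 1 (mod 19))
Combine: n ≡ Σ r_i×M_i×(M_i⁻¹ mod m_i) = 2×19×3 + 14×7×11 = 114 + 1078 = 1192
1192 mod 133 = 128
n ≡ 128 (mod 133)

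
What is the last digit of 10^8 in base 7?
10 ≡ 3 (mod 7). 8 = 8 (binary 1000). Repeated squaring mod 7: 3^1 ≡ 3; 3^2 ≡ 3² = 9 ≡ 2; 3^4 ≡ 2² = 4 ≡ 4; 3^8 ≡ 4² = 16 ≡ 2. So 10^8 ≡ 2 (mod 7).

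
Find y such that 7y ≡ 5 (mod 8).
3

Since gcd(7, 8) = 1 divides 5, a solution exists.
Multiply both sides by the inverse of 7 mod 8:
  7^(-1) mod 8 = 7
  x ≡ 7 × 5 ≡ 35 ≡ 3 (mod 8)
Verification: 7 × 3 = 21 = 2 × 8 + 5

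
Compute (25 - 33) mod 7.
6

(25 - 33) = -8
-8 mod 7 = 6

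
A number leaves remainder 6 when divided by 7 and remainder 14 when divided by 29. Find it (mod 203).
M = 7 × 29 = 203. M₁ = 29, y₁ ≡ 1 (mod 7). M₂ = 7, y₂ ≡ 25 (mod 29). m = 6×29×1 + 14×7×25 ≡ 188 (mod 203)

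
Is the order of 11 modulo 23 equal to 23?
No, the actual order is 22, not 23.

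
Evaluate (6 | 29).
(6/29) = 6^{14} mod 29 = 1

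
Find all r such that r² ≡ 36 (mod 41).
The square roots of 36 mod 41 are 6 and 35. Verify: 6² = 36 ≡ 36 (mod 41)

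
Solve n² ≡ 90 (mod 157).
The square roots of 90 mod 157 are 54 and 103. Verify: 54² = 2916 ≡ 90 (mod 157)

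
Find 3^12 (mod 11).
Using Fermat: 3^{10} ≡ 1 (mod 11). 12 ≡ 2 (mod 10). So 3^{12} ≡ 3^{2} ≡ 9 (mod 11)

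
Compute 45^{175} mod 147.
129

Using successive squaring:
Binary expansion of 175: 10101111
Powers of 45 mod 147 (each is the square of the previous):
  45^1 ≡ 45 (mod 147)
  45^2 ≡ 45² = 2025 ≡ 114 (mod 147)
  45^4 ≡ 114² = 12996 ≡ 60 (mod 147)
  45^8 ≡ 60² = 3600 ≡ 72 (mod 147)
  45^16 ≡ 72² = 5184 ≡ 39 (mod 147)
  45^32 ≡ 39² = 1521 ≡ 51 (mod 147)
  45^64 ≡ 51² = 2601 ≡ 102 (mod 147)
  45^128 ≡ 102² = 10404 ≡ 114 (mod 147)
175 = 128 + 32 + 8 + 4 + 2 + 1, so 45^175 = 45^128 × 45^32 × 45^8 × 45^4 × 45^2 × 45^1 ≡ 114 × 51 × 72 × 60 × 114 × 45 (mod 147)
Multiplying step by step:
  114 × 51 = 5814 ≡ 81 (mod 147)
  81 × 72 = 5832 ≡ 99 (mod 147)
  99 × 60 = 5940 ≡ 60 (mod 147)
  60 × 114 = 6840 ≡ 78 (mod 147)
  78 × 45 = 3510 ≡ 129 (mod 147)
Result: 45^175 ≡ 129 (mod 147)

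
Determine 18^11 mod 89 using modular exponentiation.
Using repeated squaring. 11 = 8 + 2 + 1 (binary 1011). Repeated squaring mod 89: 18^1 ≡ 18; 18^2 ≡ 18² = 324 ≡ 57; 18^4 ≡ 57² = 3249 ≡ 45; 18^8 ≡ 45² = 2025 ≡ 67. Multiply: 18^11 = 18^8 × 18^2 × 18^1 ≡ 67 × 57 × 18 (mod 89): 67 × 57 = 3819 ≡ 81; 81 × 18 = 1458 ≡ 34. So 18^11 ≡ 34 (mod 89).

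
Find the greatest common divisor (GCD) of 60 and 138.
6

Using the Euclidean algorithm:
60 = 0 × 138 + 60
138 = 2 × 60 + 18
60 = 3 × 18 + 6
18 = 3 × 6 + 0

GCD(60, 138) = 6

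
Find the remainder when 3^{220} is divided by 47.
By Fermat: 3^{46} ≡ 1 (mod 47). 220 = 4×46 + 36. So 3^{220} ≡ 3^{36} ≡ 36 (mod 47)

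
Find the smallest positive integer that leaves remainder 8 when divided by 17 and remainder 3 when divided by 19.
M = 17 × 19 = 323. M₁ = 19, y₁ ≡ 9 (mod 17). M₂ = 17, y₂ ≡ 9 (mod 19). r = 8×19×9 + 3×17×9 ≡ 212 (mod 323). The smallest positive such number is 212.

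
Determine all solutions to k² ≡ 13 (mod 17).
The square roots of 13 mod 17 are 8 and 9. Verify: 8² = 64 ≡ 13 (mod 17)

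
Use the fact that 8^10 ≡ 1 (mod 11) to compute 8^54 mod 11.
By Fermat: 8^{10} ≡ 1 (mod 11). 54 = 5×10 + 4. So 8^{54} ≡ 8^{4} ≡ 4 (mod 11)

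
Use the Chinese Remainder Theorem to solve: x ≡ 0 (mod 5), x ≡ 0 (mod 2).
M = 5 × 2 = 10. M₁ = 2, y₁ ≡ 3 (mod 5). M₂ = 5, y₂ ≡ 1 (mod 2). x = 0×2×3 + 0×5×1 ≡ 0 (mod 10)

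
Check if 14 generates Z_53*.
p - 1 = 52 has prime divisors 2, 13. Check 14^(52/q) mod 53 for each: 14^(52/2) = 14^26 ≡ 52, 14^(52/13) = 14^4 ≡ 44 (mod 53). None of these is 1, so 14 has order 52 = φ(53), so it is a primitive root mod 53.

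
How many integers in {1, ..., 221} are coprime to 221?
192

Prime factorization: 221 = 13 × 17
Using the formula φ(n) = n × Π(1 - 1/p) for each prime factor p:
φ(221) = 221 × (1 - 1/13) × (1 - 1/17)
φ(221) = 192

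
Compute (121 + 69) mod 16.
14

(121 + 69) = 190
190 mod 16 = 14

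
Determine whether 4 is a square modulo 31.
By Euler's criterion: 4^{15} ≡ 1 (mod 31). Since this equals 1, 4 is a QR.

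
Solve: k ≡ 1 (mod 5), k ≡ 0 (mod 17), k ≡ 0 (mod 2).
M = 5 × 17 × 2 = 170. M₁ = 34, y₁ ≡ 4 (mod 5). M₂ = 10, y₂ ≡ 12 (mod 17). M₃ = 85, y₃ ≡ 1 (mod 2). k = 1×34×4 + 0×10×12 + 0×85×1 ≡ 136 (mod 170)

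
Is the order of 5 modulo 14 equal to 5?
No, the actual order is 6, not 5.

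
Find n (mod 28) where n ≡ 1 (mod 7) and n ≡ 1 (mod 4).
M = 7 × 4 = 28. M₁ = 4, y₁ ≡ 2 (mod 7). M₂ = 7, y₂ ≡ 3 (mod 4). n = 1×4×2 + 1×7×3 ≡ 1 (mod 28)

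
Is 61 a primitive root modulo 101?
Yes

To verify, check if 61^(100/q) ≢ 1 (mod 101) for each prime divisor q of 100
Divisors of 100 = 100: [1, 2, 4, 5, 10, 20, 25, 50, 100]
  61^(100/2) = 61^50 ≡ 100 (mod 101)
  61^(100/5) = 61^20 ≡ 36 (mod 101)
Conclusion: 61 is a primitive root modulo 101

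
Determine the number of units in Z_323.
288

Prime factorization: 323 = 17 × 19
Using the formula φ(n) = n × Π(1 - 1/p) for each prime factor p:
φ(323) = 323 × (1 - 1/17) × (1 - 1/19)
φ(323) = 288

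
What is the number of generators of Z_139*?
Number of primitive roots mod 139 = φ(138) = 44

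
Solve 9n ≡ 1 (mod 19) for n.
9^(-1) ≡ 17 (mod 19). Verification: 9 × 17 = 153 ≡ 1 (mod 19)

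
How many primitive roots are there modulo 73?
24

The number of primitive roots modulo p is φ(p-1) = φ(72)
φ(72) = 24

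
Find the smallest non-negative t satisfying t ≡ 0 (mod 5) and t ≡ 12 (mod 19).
M = 5 × 19 = 95. M₁ = 19, y₁ ≡ 4 (mod 5). M₂ = 5, y₂ ≡ 4 (mod 19). t = 0×19×4 + 12×5×4 ≡ 50 (mod 95)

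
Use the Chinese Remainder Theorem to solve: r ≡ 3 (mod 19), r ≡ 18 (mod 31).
M = 19 × 31 = 589. M₁ = 31, y₁ ≡ 8 (mod 19). M₂ = 19, y₂ ≡ 18 (mod 31). r = 3×31×8 + 18×19×18 ≡ 421 (mod 589)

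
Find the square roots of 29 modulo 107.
The square roots of 29 mod 107 are 52 and 55. Verify: 52² = 2704 ≡ 29 (mod 107)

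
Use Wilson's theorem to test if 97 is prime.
(96)! mod 97 = 96. Since 96 ≡ -1 (mod 97), 97 is prime.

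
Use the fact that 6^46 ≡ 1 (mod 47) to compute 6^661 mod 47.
By Fermat: 6^{46} ≡ 1 (mod 47). 661 ≡ 17 (mod 46). So 6^{661} ≡ 6^{17} ≡ 25 (mod 47)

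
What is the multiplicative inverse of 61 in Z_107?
100

Using Extended Euclidean Algorithm:
gcd(61, 107) = 1
Bezout coefficients: 61 × -7 + 107 × 4 = 1
So 61 × -7 ≡ 1 (mod 107)
The inverse is -7 mod 107 = 100
Verification: 61 × 100 = 6100 = 57 × 107 + 1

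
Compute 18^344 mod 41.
Using Fermat: 18^{40} ≡ 1 (mod 41). 344 ≡ 24 (mod 40). So 18^{344} ≡ 18^{24} ≡ 16 (mod 41)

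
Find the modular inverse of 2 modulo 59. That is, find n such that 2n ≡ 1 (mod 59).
30

Using Extended Euclidean Algorithm:
gcd(2, 59) = 1
Bezout coefficients: 2 × -29 + 59 × 1 = 1
So 2 × -29 ≡ 1 (mod 59)
The inverse is -29 mod 59 = 30
Verification: 2 × 30 = 60 = 1 × 59 + 1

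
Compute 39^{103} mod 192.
87

Using successive squaring:
Binary expansion of 103: 1100111
Powers of 39 mod 192 (each is the square of the previous):
  39^1 ≡ 39 (mod 192)
  39^2 ≡ 39² = 1521 ≡ 177 (mod 192)
  39^4 ≡ 177² = 31329 ≡ 33 (mod 192)
  39^8 ≡ 33² = 1089 ≡ 129 (mod 192)
  39^16 ≡ 129² = 16641 ≡ 129 (mod 192)
  39^32 ≡ 129² = 16641 ≡ 129 (mod 192)
  39^64 ≡ 129² = 16641 ≡ 129 (mod 192)
103 = 64 + 32 + 4 + 2 + 1, so 39^103 = 39^64 × 39^32 × 39^4 × 39^2 × 39^1 ≡ 129 × 129 × 33 × 177 × 39 (mod 192)
Multiplying step by step:
  129 × 129 = 16641 ≡ 129 (mod 192)
  129 × 33 = 4257 ≡ 33 (mod 192)
  33 × 177 = 5841 ≡ 81 (mod 192)
  81 × 39 = 3159 ≡ 87 (mod 192)
Result: 39^103 ≡ 87 (mod 192)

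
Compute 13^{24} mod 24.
1

Using successive squaring:
Binary expansion of 24: 11000
Powers of 13 mod 24 (each is the square of the previous):
  13^1 ≡ 13 (mod 24)
  13^2 ≡ 13² = 169 ≡ 1 (mod 24)
  13^4 ≡ 1² = 1 ≡ 1 (mod 24)
  13^8 ≡ 1² = 1 ≡ 1 (mod 24)
  13^16 ≡ 1² = 1 ≡ 1 (mod 24)
24 = 16 + 8, so 13^24 = 13^16 × 13^8 ≡ 1 × 1 (mod 24)
Multiplying step by step:
  1 × 1 = 1 ≡ 1 (mod 24)
Result: 13^24 ≡ 1 (mod 24)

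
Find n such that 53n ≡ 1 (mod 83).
53^(-1) ≡ 47 (mod 83). Verification: 53 × 47 = 2491 ≡ 1 (mod 83)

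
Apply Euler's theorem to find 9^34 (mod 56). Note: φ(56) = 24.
By Euler: 9^{24} ≡ 1 (mod 56) since gcd(9, 56) = 1. 34 = 1×24 + 10. So 9^{34} ≡ 9^{10} ≡ 9 (mod 56)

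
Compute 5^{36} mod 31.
1

Using successive squaring:
Binary expansion of 36: 100100
Powers of 5 mod 31 (each is the square of the previous):
  5^1 ≡ 5 (mod 31)
  5^2 ≡ 5² = 25 ≡ 25 (mod 31)
  5^4 ≡ 25² = 625 ≡ 5 (mod 31)
  5^8 ≡ 5² = 25 ≡ 25 (mod 31)
  5^16 ≡ 25² = 625 ≡ 5 (mod 31)
  5^32 ≡ 5² = 25 ≡ 25 (mod 31)
36 = 32 + 4, so 5^36 = 5^32 × 5^4 ≡ 25 × 5 (mod 31)
Multiplying step by step:
  25 × 5 = 125 ≡ 1 (mod 31)
Result: 5^36 ≡ 1 (mod 31)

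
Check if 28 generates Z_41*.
p - 1 = 40 has prime divisors 2, 5. Check 28^(40/q) mod 41 for each: 28^(40/2) = 28^20 ≡ 40, 28^(40/5) = 28^8 ≡ 10 (mod 41). None of these is 1, so 28 has order 40 = φ(41), so it is a primitive root mod 41.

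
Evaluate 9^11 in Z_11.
Using Fermat: 9^{10} ≡ 1 (mod 11). 11 ≡ 1 (mod 10). So 9^{11} ≡ 9^{1} ≡ 9 (mod 11)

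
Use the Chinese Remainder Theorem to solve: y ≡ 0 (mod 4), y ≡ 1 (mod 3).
M = 4 × 3 = 12. M₁ = 3, y₁ ≡ 3 (mod 4). M₂ = 4, y₂ ≡ 1 (mod 3). y = 0×3×3 + 1×4×1 ≡ 4 (mod 12)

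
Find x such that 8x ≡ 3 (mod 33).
21

Since gcd(8, 33) = 1 divides 3, a solution exists.
Multiply both sides by the inverse of 8 mod 33:
  8^(-1) mod 33 = 29
  x ≡ 29 × 3 ≡ 87 ≡ 21 (mod 33)
Verification: 8 × 21 = 168 = 5 × 33 + 3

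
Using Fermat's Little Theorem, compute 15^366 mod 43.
By Fermat: 15^{42} ≡ 1 (mod 43). 366 = 8×42 + 30. So 15^{366} ≡ 15^{30} ≡ 16 (mod 43)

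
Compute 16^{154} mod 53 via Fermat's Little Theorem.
47

By Fermat's Little Theorem, a^(p-1) ≡ 1 (mod p) for prime p and gcd(a, p) = 1
Here p = 53, so 16^52 ≡ 1 (mod 53)
We can reduce the exponent: 154 mod 52 = 50
So 16^154 ≡ 16^50 (mod 53)
Computing: 16^50 mod 53 = 47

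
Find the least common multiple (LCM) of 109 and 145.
15805

First find GCD(109, 145) using the Euclidean algorithm:
109 = 0 × 145 + 109
145 = 1 × 109 + 36
109 = 3 × 36 + 1
36 = 36 × 1 + 0
GCD(109, 145) = 1

LCM formula: LCM(a, b) = (a × b) / GCD(a, b)
LCM(109, 145) = (109 × 145) / 1
LCM(109, 145) = 15805 / 1
LCM(109, 145) = 15805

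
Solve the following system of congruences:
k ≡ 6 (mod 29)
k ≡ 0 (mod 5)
35

Using the Chinese Remainder Theorem:
M = product of moduli = 145
For equation 1: M_1 = 5, 5 ≡ 5 (mod 29), inverse of 5 mod 29 is 6 (check: 5 × 6 = 30 ≡ 1 (mod 29))
For equation 2: M_2 = 29, 29 ≡ 4 (mod 5), inverse of 29 mod 5 is 4 (check: 4 × 4 = 16 ≡ 1 (mod 5))
Combine: k ≡ Σ r_i×M_i×(M_i⁻¹ mod m_i) = 6×5×6 + 0×29×4 = 180 + 0 = 180
180 mod 145 = 35
k ≡ 35 (mod 145)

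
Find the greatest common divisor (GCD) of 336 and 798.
42

Using the Euclidean algorithm:
336 = 0 × 798 + 336
798 = 2 × 336 + 126
336 = 2 × 126 + 84
126 = 1 × 84 + 42
84 = 2 × 42 + 0

GCD(336, 798) = 42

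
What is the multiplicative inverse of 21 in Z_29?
21^(-1) ≡ 18 (mod 29). Verification: 21 × 18 = 378 ≡ 1 (mod 29)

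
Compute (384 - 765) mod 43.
6

(384 - 765) = -381
-381 mod 43 = 6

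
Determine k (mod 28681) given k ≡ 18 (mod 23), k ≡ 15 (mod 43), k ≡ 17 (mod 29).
14807

Using the Chinese Remainder Theorem:
M = product of moduli = 28681
For equation 1: M_1 = 1247, 1247 ≡ 5 (mod 23), inverse of 1247 mod 23 is 14 (check: 5 × 14 = 70 ≡ 1 (mod 23))
For equation 2: M_2 = 667, 667 ≡ 22 (mod 43), inverse of 667 mod 43 is 2 (check: 22 × 2 = 44 ≡ 1 (mod 43))
For equation 3: M_3 = 989, 989 ≡ 3 (mod 29), inverse of 989 mod 29 is 10 (check: 3 × 10 = 30 ≡ 1 (mod 29))
Combine: k ≡ Σ r_i×M_i×(M_i⁻¹ mod m_i) = 18×1247×14 + 15×667×2 + 17×989×10 = 314244 + 20010 + 168130 = 502384
502384 mod 28681 = 14807
k ≡ 14807 (mod 28681)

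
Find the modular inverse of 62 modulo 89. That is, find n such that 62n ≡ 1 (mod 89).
56

Using Extended Euclidean Algorithm:
gcd(62, 89) = 1
Bezout coefficients: 62 × -33 + 89 × 23 = 1
So 62 × -33 ≡ 1 (mod 89)
The inverse is -33 mod 89 = 56
Verification: 62 × 56 = 3472 = 39 × 89 + 1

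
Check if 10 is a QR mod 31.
By Euler's criterion: 10^{15} ≡ 1 (mod 31). Since this equals 1, 10 is a QR.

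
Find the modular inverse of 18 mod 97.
18^(-1) ≡ 27 (mod 97). Verification: 18 × 27 = 486 ≡ 1 (mod 97)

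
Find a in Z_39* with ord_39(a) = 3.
16 has order 3 mod 39 since 16^{3} ≡ 1 (mod 39) and no smaller power works.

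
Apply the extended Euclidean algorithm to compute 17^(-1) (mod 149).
Extended GCD: 17(-35) + 149(4) = 1. So 17^(-1) ≡ 114 ≡ 114 (mod 149). Verify: 17 × 114 = 1938 ≡ 1 (mod 149)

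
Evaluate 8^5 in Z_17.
5 = 4 + 1 (binary 101). Repeated squaring mod 17: 8^1 ≡ 8; 8^2 ≡ 8² = 64 ≡ 13; 8^4 ≡ 13² = 169 ≡ 16. Multiply: 8^5 = 8^4 × 8^1 ≡ 16 × 8 (mod 17): 16 × 8 = 128 ≡ 9. So 8^5 ≡ 9 (mod 17).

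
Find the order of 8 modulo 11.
Powers of 8 mod 11: 8^1≡8, 8^2≡9, 8^3≡6, 8^4≡4, 8^5≡10, 8^6≡3, 8^7≡2, 8^8≡5, 8^9≡7, 8^10≡1. Order = 10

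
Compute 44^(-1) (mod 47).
44^(-1) ≡ 31 (mod 47). Verification: 44 × 31 = 1364 ≡ 1 (mod 47)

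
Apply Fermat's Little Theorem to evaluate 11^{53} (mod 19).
7

By Fermat's Little Theorem, a^(p-1) ≡ 1 (mod p) for prime p and gcd(a, p) = 1
Here p = 19, so 11^18 ≡ 1 (mod 19)
We can reduce the exponent: 53 mod 18 = 17
So 11^53 ≡ 11^17 (mod 19)
Computing: 11^17 mod 19 = 7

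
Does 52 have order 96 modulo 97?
p - 1 = 96 has prime divisors 2, 3. Check 52^(96/q) mod 97 for each: 52^(96/2) = 52^48 ≡ 96, 52^(96/3) = 52^32 ≡ 1 (mod 97). Since 52^32 ≡ 1 (mod 97), the order of 52 divides 32 (in fact the order is 32) ≠ 96, so it is not a primitive root.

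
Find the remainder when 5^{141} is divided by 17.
By Fermat: 5^{16} ≡ 1 (mod 17). 141 = 8×16 + 13. So 5^{141} ≡ 5^{13} ≡ 3 (mod 17)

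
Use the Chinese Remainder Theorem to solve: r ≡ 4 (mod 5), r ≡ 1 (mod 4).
M = 5 × 4 = 20. M₁ = 4, y₁ ≡ 4 (mod 5). M₂ = 5, y₂ ≡ 1 (mod 4). r = 4×4×4 + 1×5×1 ≡ 9 (mod 20)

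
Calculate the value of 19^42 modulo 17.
Using Fermat: 19^{16} ≡ 1 (mod 17). 42 ≡ 10 (mod 16). So 19^{42} ≡ 19^{10} ≡ 4 (mod 17)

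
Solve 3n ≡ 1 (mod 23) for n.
8

Using Extended Euclidean Algorithm:
gcd(3, 23) = 1
Bezout coefficients: 3 × 8 + 23 × -1 = 1
So 3 × 8 ≡ 1 (mod 23)
The inverse is 8 mod 23 = 8
Verification: 3 × 8 = 24 = 1 × 23 + 1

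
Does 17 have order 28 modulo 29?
p - 1 = 28 has prime divisors 2, 7. Check 17^(28/q) mod 29 for each: 17^(28/2) = 17^14 ≡ 28, 17^(28/7) = 17^4 ≡ 1 (mod 29). Since 17^4 ≡ 1 (mod 29), the order of 17 divides 4 (in fact the order is 4) ≠ 28, so it is not a primitive root.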